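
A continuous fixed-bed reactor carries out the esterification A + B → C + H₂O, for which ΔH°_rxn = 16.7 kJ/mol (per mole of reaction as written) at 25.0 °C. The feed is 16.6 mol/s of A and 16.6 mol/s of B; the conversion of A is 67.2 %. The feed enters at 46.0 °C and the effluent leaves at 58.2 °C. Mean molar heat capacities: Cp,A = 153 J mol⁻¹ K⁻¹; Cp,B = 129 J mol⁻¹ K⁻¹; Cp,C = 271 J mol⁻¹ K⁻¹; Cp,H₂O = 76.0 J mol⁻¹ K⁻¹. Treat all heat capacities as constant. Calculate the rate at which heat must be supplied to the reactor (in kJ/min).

Q_in = 16000 kJ/min

Extent of reaction ξ = 0.672 × 16.6 = 11.155 mol/s
Reaction term: ξ·ΔH°_rxn = 11.155 × 16.7 = 186.29 kJ/s
Sensible, feed 46.0→25 °C: -98.305 kJ/s
Outlet flows (mol/s): A 5.4448, B 5.4448, C 11.155, H₂O 11.155
Sensible, products 25→58.2 °C: 179.49 kJ/s
Q = ΔH = 267.48 kJ/s = 267.48 kW
Heat supplied = 16049 kJ/min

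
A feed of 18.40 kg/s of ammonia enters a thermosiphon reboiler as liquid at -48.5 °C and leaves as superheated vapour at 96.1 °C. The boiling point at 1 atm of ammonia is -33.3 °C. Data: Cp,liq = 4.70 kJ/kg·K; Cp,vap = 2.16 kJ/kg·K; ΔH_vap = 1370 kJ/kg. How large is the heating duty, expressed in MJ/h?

liquid -48.5→-33.3 °C: 71.44 kJ/kg
vaporisation at -33.3 °C: 1370 kJ/kg
vapour -33.3→96.1 °C: 279.5 kJ/kg
Δh = 71.44 + 1370 + 279.5 = 1720.9 kJ/kg
Q = ṁ·Δh = 18.40 kg/s × 1720.9 kJ/kg = 31665 kJ/s
|Q| = 31665 kW = 114000 MJ/h

Q = 114000 MJ/h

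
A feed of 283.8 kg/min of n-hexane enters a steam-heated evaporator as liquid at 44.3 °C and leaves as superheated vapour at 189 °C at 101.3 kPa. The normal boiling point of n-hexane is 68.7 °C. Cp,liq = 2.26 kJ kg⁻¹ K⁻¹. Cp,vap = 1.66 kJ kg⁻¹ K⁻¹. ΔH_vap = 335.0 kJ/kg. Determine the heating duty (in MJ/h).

liquid 44.3→68.7 °C: 55.144 kJ/kg
vaporisation at 68.7 °C: 335 kJ/kg
vapour 68.7→189 °C: 199.7 kJ/kg
Δh = 55.144 + 335 + 199.7 = 589.84 kJ/kg
Q = ṁ·Δh = 283.8 kg/min × 589.84 kJ/kg = 167400 kJ/min
|Q| = 2790 kW = 10044 MJ/h

Q = 10000 MJ/h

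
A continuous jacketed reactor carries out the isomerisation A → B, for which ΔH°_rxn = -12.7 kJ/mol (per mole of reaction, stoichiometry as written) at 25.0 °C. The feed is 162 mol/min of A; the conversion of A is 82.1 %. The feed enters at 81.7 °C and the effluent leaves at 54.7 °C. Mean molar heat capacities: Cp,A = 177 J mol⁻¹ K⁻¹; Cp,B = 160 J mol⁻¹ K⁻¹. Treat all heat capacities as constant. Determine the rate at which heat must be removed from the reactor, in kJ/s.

Extent of reaction ξ = 0.821 × 162 = 133 mol/min
Reaction term: ξ·ΔH°_rxn = 133 × -12.7 = -1689.1 kJ/min
Sensible, feed 81.7→25 °C: -1625.8 kJ/min
Outlet flows (mol/min): A 28.998, B 133
Sensible, products 25→54.7 °C: 784.47 kJ/min
Q = ΔH = -2530.5 kJ/min = -42.175 kW
Heat removed = 42.175 kJ/s

Q_out = 42.2 kJ/s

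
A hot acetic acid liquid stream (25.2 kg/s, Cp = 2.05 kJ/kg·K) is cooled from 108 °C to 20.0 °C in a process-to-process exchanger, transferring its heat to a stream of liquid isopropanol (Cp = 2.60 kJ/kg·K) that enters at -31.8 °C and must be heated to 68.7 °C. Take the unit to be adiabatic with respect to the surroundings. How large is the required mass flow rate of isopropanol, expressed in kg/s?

Heat released by hot stream: Q = 25.2 × 2.05 × (108 − 20.0) = 4546.1 kJ/s
Energy balance on cold side (adiabatic exchanger): Q = ṁ_c·Cp_c·(T_c,out − T_c,in)
ṁ_c = 4546.1 / [2.60 × (68.7 − -31.8)] = 17.398 kg/s

ṁ_c = 17.4 kg/s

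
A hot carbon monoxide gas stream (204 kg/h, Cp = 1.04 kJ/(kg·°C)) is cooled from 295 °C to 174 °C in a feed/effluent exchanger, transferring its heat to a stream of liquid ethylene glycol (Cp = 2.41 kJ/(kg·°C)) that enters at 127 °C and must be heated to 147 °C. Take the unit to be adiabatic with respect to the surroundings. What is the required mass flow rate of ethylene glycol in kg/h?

ṁ_c = 533 kg/h

Heat released by hot stream: Q = 204 × 1.04 × (295 − 174) = 25671 kJ/h
Energy balance on cold side (adiabatic exchanger): Q = ṁ_c·Cp_c·(T_c,out − T_c,in)
ṁ_c = 25671 / [2.41 × (147 − 127)] = 532.6 kg/h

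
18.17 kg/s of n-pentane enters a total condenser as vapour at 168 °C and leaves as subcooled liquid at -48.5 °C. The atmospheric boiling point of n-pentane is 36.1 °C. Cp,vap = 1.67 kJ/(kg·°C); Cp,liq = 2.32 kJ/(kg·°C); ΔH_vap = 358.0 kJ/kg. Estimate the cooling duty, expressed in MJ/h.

vapour 168→36.1 °C: -220.27 kJ/kg
condensation at 36.1 °C: -358 kJ/kg
liquid 36.1→-48.5 °C: -196.27 kJ/kg
Δh = -220.27 + -358 + -196.27 = -774.54 kJ/kg
Q = ṁ·Δh = 18.17 kg/s × -774.54 kJ/kg = -14073 kJ/s
|Q| = 14073 kW = 50665 MJ/h

Q_c = 50700 MJ/h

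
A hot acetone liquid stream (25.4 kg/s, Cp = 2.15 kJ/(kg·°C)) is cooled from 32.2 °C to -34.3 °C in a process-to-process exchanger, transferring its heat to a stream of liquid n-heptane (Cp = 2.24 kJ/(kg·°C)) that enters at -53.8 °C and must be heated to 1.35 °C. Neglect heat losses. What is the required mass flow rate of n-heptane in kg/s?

ṁ_c = 29.4 kg/s

Heat released by hot stream: Q = 25.4 × 2.15 × (32.2 − -34.3) = 3631.6 kJ/s
Energy balance on cold side (adiabatic exchanger): Q = ṁ_c·Cp_c·(T_c,out − T_c,in)
ṁ_c = 3631.6 / [2.24 × (1.35 − -53.8)] = 29.397 kg/s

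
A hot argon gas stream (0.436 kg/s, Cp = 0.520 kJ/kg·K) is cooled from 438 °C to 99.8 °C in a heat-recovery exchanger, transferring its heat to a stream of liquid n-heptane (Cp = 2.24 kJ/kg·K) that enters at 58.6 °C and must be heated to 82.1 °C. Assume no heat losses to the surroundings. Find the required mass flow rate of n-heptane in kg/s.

ṁ_c = 1.46 kg/s

Heat released by hot stream: Q = 0.436 × 0.520 × (438 − 99.8) = 76.677 kJ/s
Energy balance on cold side (adiabatic exchanger): Q = ṁ_c·Cp_c·(T_c,out − T_c,in)
ṁ_c = 76.677 / [2.24 × (82.1 − 58.6)] = 1.4566 kg/s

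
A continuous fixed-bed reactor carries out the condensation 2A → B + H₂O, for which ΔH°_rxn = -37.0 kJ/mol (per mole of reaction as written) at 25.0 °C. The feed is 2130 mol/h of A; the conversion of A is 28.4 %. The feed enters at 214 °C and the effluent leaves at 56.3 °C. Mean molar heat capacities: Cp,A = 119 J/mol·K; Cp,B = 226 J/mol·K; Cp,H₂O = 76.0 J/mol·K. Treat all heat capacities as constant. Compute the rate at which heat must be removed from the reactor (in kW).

Extent of reaction ξ = 0.284 × 2130 / 2 = 302.46 mol/h
Reaction term: ξ·ΔH°_rxn = 302.46 × -37.0 = -11191 kJ/h
Sensible, feed 214→25 °C: -47906 kJ/h
Outlet flows (mol/h): A 1525.1, B 302.46, H₂O 302.46
Sensible, products 25→56.3 °C: 8539.5 kJ/h
Q = ΔH = -50557 kJ/h = -14.044 kW
Heat removed = 14.044 kW

Q_out = 14.0 kW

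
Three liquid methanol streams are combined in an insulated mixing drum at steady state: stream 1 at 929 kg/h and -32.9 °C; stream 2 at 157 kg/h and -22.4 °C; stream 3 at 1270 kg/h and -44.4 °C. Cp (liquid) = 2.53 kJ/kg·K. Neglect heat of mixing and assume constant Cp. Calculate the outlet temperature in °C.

No heat crosses the boundary, so H_out = H_in.
T_out = Σ ṁᵢCp,ᵢTᵢ / Σ ṁᵢCp,ᵢ
      = -228890 / 5960.7 = -38.399 °C

T_out = -38.4 °C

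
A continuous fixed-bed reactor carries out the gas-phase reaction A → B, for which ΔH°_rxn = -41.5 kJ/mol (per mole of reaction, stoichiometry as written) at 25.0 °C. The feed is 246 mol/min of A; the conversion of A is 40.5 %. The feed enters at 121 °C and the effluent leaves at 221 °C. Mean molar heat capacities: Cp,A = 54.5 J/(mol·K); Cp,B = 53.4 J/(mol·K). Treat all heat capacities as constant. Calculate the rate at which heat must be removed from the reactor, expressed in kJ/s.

Extent of reaction ξ = 0.405 × 246 = 99.63 mol/min
Reaction term: ξ·ΔH°_rxn = 99.63 × -41.5 = -4134.6 kJ/min
Sensible, feed 121→25 °C: -1287.1 kJ/min
Outlet flows (mol/min): A 146.37, B 99.63
Sensible, products 25→221 °C: 2606.3 kJ/min
Q = ΔH = -2815.4 kJ/min = -46.924 kW
Heat removed = 46.924 kJ/s

Q_out = 46.9 kJ/s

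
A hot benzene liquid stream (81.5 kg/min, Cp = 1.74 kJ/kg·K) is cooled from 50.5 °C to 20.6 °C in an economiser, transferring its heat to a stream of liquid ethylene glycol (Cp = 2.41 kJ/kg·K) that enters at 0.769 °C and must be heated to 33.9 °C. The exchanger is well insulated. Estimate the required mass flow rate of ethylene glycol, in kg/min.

ṁ_c = 53.1 kg/min

Heat released by hot stream: Q = 81.5 × 1.74 × (50.5 − 20.6) = 4240.1 kJ/min
Energy balance on cold side (adiabatic exchanger): Q = ṁ_c·Cp_c·(T_c,out − T_c,in)
ṁ_c = 4240.1 / [2.41 × (33.9 − 0.769)] = 53.104 kg/min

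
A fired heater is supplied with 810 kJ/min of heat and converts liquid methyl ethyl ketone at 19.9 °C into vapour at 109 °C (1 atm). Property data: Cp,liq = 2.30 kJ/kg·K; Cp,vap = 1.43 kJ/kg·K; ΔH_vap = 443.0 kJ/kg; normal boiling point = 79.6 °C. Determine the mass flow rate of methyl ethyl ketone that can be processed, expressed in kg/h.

ṁ = 78.1 kg/h

Δh = 2.30×(79.6−19.9) + 443.0 + 1.43×(109−79.6) = 622.35 kJ/kg
Q = 810 kJ/min = 13.5 kJ/s = 48600 kJ/h
ṁ = Q/Δh = 48600 / 622.35 = 78.091 kg/h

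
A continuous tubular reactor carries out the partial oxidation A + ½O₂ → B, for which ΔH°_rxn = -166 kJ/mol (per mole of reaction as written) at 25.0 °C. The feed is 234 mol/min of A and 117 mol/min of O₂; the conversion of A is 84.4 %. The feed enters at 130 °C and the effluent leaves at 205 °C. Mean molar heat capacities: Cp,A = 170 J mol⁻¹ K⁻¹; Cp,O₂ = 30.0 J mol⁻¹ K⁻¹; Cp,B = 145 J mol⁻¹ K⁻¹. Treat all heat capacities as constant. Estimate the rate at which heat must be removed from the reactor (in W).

Extent of reaction ξ = 0.844 × 234 = 197.5 mol/min
Reaction term: ξ·ΔH°_rxn = 197.5 × -166 = -32784 kJ/min
Sensible, feed 130→25 °C: -4545.4 kJ/min
Outlet flows (mol/min): A 36.504, O₂ 18.252, B 197.5
Sensible, products 25→205 °C: 6370.2 kJ/min
Q = ΔH = -30960 kJ/min = -515.99 kW
Heat removed = 515990 W

Q_out = 516000 W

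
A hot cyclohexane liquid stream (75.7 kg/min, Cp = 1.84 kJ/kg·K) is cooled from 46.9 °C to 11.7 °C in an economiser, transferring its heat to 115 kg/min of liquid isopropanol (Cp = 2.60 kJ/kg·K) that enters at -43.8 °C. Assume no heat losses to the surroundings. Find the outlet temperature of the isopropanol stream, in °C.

Heat released by hot stream: Q = 75.7 × 1.84 × (46.9 − 11.7) = 4902.9 kJ/min
Energy balance on cold side (adiabatic exchanger): Q = ṁ_c·Cp_c·(T_c,out − T_c,in)
T_c,out = -43.8 + 4902.9/(115 × 2.60) = -27.402 °C

T_c,out = -27.4 °C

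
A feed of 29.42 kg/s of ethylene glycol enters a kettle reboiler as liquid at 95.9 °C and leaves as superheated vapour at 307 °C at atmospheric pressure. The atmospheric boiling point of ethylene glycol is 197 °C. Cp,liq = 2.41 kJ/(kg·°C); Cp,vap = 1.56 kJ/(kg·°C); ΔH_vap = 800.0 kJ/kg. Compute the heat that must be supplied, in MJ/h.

liquid 95.9→197 °C: 243.65 kJ/kg
vaporisation at 197 °C: 800 kJ/kg
vapour 197→307 °C: 171.6 kJ/kg
Δh = 243.65 + 800 + 171.6 = 1215.3 kJ/kg
Q = ṁ·Δh = 29.42 kg/s × 1215.3 kJ/kg = 35753 kJ/s
|Q| = 35753 kW = 128710 MJ/h

Q = 129000 MJ/h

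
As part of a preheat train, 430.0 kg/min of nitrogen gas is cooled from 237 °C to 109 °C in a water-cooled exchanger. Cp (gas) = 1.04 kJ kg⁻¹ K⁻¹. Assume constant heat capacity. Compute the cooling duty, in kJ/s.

Q = ṁ·Cp·ΔT = 430.0 × 1.04 × (109 − 237) = -57242 kJ/min
Converting: 57242 / 60 s = 954.03 kW

Q_c = 954 kJ/s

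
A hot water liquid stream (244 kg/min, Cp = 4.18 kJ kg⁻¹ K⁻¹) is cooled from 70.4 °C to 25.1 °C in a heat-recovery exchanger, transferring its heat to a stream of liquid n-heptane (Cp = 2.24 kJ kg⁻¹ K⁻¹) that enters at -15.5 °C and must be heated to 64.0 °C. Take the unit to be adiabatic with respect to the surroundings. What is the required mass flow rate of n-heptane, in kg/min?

ṁ_c = 259 kg/min

Heat released by hot stream: Q = 244 × 4.18 × (70.4 − 25.1) = 46202 kJ/min
Energy balance on cold side (adiabatic exchanger): Q = ṁ_c·Cp_c·(T_c,out − T_c,in)
ṁ_c = 46202 / [2.24 × (64.0 − -15.5)] = 259.45 kg/min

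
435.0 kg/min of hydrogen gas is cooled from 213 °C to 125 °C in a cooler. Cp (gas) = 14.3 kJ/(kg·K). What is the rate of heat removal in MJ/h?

Q = ṁ·Cp·ΔT = 435.0 × 14.3 × (125 − 213) = -547400 kJ/min
Converting: 547400 / 60 s = 9123.4 kW
Cooling duty = 32844 MJ/h

Q_c = 32800 MJ/h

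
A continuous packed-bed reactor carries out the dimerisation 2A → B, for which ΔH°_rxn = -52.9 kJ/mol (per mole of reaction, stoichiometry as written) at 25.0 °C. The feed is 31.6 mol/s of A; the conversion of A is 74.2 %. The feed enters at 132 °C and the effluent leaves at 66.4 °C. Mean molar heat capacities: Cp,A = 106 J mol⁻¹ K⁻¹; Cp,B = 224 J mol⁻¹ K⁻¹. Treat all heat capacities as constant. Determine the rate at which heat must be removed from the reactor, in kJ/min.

Extent of reaction ξ = 0.742 × 31.6 / 2 = 11.724 mol/s
Reaction term: ξ·ΔH°_rxn = 11.724 × -52.9 = -620.18 kJ/s
Sensible, feed 132→25 °C: -358.41 kJ/s
Outlet flows (mol/s): A 8.1528, B 11.724
Sensible, products 25→66.4 °C: 144.5 kJ/s
Q = ΔH = -834.09 kJ/s = -834.09 kW
Heat removed = 50045 kJ/min

Q_out = 50000 kJ/min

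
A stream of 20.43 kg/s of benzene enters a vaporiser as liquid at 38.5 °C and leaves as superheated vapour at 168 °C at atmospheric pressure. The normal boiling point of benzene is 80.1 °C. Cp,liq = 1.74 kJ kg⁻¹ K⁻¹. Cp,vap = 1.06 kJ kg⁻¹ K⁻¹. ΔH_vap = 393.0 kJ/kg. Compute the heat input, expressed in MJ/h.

Q = 41100 MJ/h

liquid 38.5→80.1 °C: 72.384 kJ/kg
vaporisation at 80.1 °C: 393 kJ/kg
vapour 80.1→168 °C: 93.174 kJ/kg
Δh = 72.384 + 393 + 93.174 = 558.56 kJ/kg
Q = ṁ·Δh = 20.43 kg/s × 558.56 kJ/kg = 11411 kJ/s
|Q| = 11411 kW = 41081 MJ/h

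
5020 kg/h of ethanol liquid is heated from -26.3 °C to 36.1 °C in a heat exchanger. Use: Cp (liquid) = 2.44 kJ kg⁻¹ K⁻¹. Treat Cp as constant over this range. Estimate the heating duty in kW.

Q = 212 kW

Q = ṁ·Cp·ΔT = 5020 × 2.44 × (36.1 − -26.3) = 764330 kJ/h
Converting: 764330 / 3600 s = 212.31 kW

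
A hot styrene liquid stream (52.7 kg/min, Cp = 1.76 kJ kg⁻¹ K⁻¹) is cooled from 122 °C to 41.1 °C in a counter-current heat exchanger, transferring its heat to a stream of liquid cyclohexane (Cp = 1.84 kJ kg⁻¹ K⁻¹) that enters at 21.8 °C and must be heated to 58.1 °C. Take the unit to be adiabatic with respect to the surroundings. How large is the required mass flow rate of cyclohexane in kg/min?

ṁ_c = 112 kg/min

Heat released by hot stream: Q = 52.7 × 1.76 × (122 − 41.1) = 7503.6 kJ/min
Energy balance on cold side (adiabatic exchanger): Q = ṁ_c·Cp_c·(T_c,out − T_c,in)
ṁ_c = 7503.6 / [1.84 × (58.1 − 21.8)] = 112.34 kg/min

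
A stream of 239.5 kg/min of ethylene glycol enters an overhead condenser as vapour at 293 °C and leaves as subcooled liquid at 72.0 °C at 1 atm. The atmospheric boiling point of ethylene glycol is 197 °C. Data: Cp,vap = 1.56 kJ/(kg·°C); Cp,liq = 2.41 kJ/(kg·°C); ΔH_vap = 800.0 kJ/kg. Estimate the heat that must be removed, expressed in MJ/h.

Q_c = 18000 MJ/h

vapour 293→197 °C: -149.76 kJ/kg
condensation at 197 °C: -800 kJ/kg
liquid 197→72.0 °C: -301.25 kJ/kg
Δh = -149.76 + -800 + -301.25 = -1251 kJ/kg
Q = ṁ·Δh = 239.5 kg/min × -1251 kJ/kg = -299620 kJ/min
|Q| = 4993.6 kW = 17977 MJ/h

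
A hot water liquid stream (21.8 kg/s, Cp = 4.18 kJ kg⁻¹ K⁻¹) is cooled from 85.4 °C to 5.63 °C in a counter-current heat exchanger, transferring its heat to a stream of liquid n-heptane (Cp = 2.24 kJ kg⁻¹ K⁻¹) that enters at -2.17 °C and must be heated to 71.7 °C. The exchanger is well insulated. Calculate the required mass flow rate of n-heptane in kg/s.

Heat released by hot stream: Q = 21.8 × 4.18 × (85.4 − 5.63) = 7269 kJ/s
Energy balance on cold side (adiabatic exchanger): Q = ṁ_c·Cp_c·(T_c,out − T_c,in)
ṁ_c = 7269 / [2.24 × (71.7 − -2.17)] = 43.929 kg/s

ṁ_c = 43.9 kg/s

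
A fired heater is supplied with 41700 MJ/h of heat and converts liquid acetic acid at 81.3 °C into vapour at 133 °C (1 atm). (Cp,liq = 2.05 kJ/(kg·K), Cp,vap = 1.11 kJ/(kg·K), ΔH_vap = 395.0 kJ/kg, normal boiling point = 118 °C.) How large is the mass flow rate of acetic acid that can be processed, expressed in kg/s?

Δh = 2.05×(118−81.3) + 395.0 + 1.11×(133−118) = 486.88 kJ/kg
Q = 41700 MJ/h = 11583 kJ/s = 11583 kJ/s
ṁ = Q/Δh = 11583 / 486.88 = 23.791 kg/s

ṁ = 23.8 kg/s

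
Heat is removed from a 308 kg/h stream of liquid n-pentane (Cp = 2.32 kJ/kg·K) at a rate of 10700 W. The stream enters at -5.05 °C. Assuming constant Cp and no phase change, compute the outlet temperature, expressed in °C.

Q = 10700 W = 38520 kJ/h
ΔT = Q/(ṁ·Cp) = 38520/(308×2.32) = 53.907 K
T_out = -5.05 − 53.907 = -58.957 °C

T_out = -59.0 °C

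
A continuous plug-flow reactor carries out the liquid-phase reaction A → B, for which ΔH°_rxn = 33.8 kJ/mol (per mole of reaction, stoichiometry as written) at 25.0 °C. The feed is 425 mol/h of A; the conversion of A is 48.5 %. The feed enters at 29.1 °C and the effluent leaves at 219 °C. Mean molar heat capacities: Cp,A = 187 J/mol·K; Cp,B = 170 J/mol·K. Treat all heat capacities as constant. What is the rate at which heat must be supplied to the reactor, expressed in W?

Q_in = 5940 W

Extent of reaction ξ = 0.485 × 425 = 206.12 mol/h
Reaction term: ξ·ΔH°_rxn = 206.12 × 33.8 = 6967 kJ/h
Sensible, feed 29.1→25 °C: -325.85 kJ/h
Outlet flows (mol/h): A 218.88, B 206.12
Sensible, products 25→219 °C: 14738 kJ/h
Q = ΔH = 21380 kJ/h = 5.9388 kW
Heat supplied = 5938.8 W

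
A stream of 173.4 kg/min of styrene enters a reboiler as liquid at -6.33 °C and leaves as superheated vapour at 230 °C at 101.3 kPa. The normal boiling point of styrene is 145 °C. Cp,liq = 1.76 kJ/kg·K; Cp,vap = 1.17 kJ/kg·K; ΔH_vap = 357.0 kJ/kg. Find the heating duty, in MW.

liquid -6.33→145 °C: 266.34 kJ/kg
vaporisation at 145 °C: 357 kJ/kg
vapour 145→230 °C: 99.45 kJ/kg
Δh = 266.34 + 357 + 99.45 = 722.79 kJ/kg
Q = ṁ·Δh = 173.4 kg/min × 722.79 kJ/kg = 125330 kJ/min
|Q| = 2088.9 kW = 2.0889 MW

Q = 2.09 MW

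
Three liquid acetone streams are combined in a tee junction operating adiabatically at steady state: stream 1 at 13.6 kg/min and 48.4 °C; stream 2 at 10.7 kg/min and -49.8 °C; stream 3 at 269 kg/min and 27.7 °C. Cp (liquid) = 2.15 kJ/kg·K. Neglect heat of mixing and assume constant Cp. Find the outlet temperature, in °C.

Adiabatic, steady state ⇒ Σ ṁᵢCp,ᵢ(T_out − Tᵢ) = 0
Σ ṁᵢCp,ᵢTᵢ = 13.6×2.15×48.4 + 10.7×2.15×-49.8 + 269×2.15×27.7 = 16290
Σ ṁᵢCp,ᵢ = 13.6×2.15 + 10.7×2.15 + 269×2.15 = 630.6
T_out = 16290 / 630.6 = 25.833 °C

T_out = 25.8 °C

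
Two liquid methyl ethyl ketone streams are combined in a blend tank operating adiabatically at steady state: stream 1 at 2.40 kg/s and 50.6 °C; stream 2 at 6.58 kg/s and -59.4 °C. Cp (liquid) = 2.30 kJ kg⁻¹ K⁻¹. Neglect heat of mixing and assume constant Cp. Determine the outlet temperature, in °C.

T_out = -30.0 °C

Adiabatic, steady state ⇒ Σ ṁᵢCp,ᵢ(T_out − Tᵢ) = 0
T_out = Σ ṁᵢCp,ᵢTᵢ / Σ ṁᵢCp,ᵢ
      = -619.65 / 20.654 = -30.001 °C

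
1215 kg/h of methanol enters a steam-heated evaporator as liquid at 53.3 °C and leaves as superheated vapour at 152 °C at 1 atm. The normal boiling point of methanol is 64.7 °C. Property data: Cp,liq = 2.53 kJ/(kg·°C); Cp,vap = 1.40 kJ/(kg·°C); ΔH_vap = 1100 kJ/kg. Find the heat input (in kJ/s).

Q = 422 kJ/s

liquid 53.3→64.7 °C: 28.842 kJ/kg
vaporisation at 64.7 °C: 1100 kJ/kg
vapour 64.7→152 °C: 122.22 kJ/kg
Δh = 28.842 + 1100 + 122.22 = 1251.1 kJ/kg
Q = ṁ·Δh = 1215 kg/h × 1251.1 kJ/kg = 1.52e+06 kJ/h
|Q| = 422.23 kW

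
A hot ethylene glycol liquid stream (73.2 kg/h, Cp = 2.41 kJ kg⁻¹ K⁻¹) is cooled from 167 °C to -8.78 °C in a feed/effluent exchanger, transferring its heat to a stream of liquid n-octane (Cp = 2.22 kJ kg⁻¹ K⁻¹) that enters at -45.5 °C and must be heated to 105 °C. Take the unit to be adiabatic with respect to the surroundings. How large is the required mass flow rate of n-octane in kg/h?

Heat released by hot stream: Q = 73.2 × 2.41 × (167 − -8.78) = 31010 kJ/h
Energy balance on cold side (adiabatic exchanger): Q = ṁ_c·Cp_c·(T_c,out − T_c,in)
ṁ_c = 31010 / [2.22 × (105 − -45.5)] = 92.813 kg/h

ṁ_c = 92.8 kg/h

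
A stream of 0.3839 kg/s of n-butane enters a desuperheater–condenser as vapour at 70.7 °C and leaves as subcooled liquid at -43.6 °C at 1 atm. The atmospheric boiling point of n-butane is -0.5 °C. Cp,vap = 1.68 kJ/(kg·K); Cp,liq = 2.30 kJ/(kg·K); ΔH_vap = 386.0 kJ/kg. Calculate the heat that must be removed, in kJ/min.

vapour 70.7→-0.5 °C: -119.62 kJ/kg
condensation at -0.5 °C: -386 kJ/kg
liquid -0.5→-43.6 °C: -99.13 kJ/kg
Δh = -119.62 + -386 + -99.13 = -604.75 kJ/kg
Q = ṁ·Δh = 0.3839 kg/s × -604.75 kJ/kg = -232.16 kJ/s
|Q| = 232.16 kW = 13930 kJ/min

Q_c = 13900 kJ/min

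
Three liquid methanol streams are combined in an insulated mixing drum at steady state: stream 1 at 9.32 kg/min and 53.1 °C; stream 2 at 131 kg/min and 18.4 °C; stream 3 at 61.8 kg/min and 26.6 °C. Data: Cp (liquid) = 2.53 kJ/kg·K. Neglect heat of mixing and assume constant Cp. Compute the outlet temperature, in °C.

Adiabatic, steady state ⇒ Σ ṁᵢCp,ᵢ(T_out − Tᵢ) = 0
T_out = Σ ṁᵢCp,ᵢTᵢ / Σ ṁᵢCp,ᵢ
      = 11509 / 511.36 = 22.507 °C

T_out = 22.5 °C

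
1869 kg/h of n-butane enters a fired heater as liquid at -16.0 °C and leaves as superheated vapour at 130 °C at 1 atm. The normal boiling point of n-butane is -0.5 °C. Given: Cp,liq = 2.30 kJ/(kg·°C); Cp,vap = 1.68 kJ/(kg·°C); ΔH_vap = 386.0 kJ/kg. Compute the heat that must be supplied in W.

liquid -16.0→-0.5 °C: 35.65 kJ/kg
vaporisation at -0.5 °C: 386 kJ/kg
vapour -0.5→130 °C: 219.24 kJ/kg
Δh = 35.65 + 386 + 219.24 = 640.89 kJ/kg
Q = ṁ·Δh = 1869 kg/h × 640.89 kJ/kg = 1.1978e+06 kJ/h
|Q| = 332.73 kW = 332730 W

Q = 333000 W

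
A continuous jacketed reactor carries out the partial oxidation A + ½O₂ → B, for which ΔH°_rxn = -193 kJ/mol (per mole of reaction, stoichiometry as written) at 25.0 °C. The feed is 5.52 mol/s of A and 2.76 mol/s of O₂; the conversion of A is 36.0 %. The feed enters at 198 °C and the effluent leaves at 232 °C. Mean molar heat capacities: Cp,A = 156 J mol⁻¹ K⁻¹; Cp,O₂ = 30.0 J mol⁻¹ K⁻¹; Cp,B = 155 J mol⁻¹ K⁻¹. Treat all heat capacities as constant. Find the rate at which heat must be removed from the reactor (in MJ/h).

Extent of reaction ξ = 0.360 × 5.52 = 1.9872 mol/s
Reaction term: ξ·ΔH°_rxn = 1.9872 × -193 = -383.53 kJ/s
Sensible, feed 198→25 °C: -163.3 kJ/s
Outlet flows (mol/s): A 3.5328, O₂ 1.7664, B 1.9872
Sensible, products 25→232 °C: 188.81 kJ/s
Q = ΔH = -358.02 kJ/s = -358.02 kW
Heat removed = 1288.9 MJ/h

Q_out = 1290 MJ/h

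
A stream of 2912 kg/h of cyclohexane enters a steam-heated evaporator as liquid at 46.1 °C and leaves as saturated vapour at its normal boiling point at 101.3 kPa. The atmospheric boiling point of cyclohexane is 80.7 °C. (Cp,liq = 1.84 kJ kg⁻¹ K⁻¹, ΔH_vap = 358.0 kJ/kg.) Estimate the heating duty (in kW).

Q = 341 kW

liquid 46.1→80.7 °C: 63.664 kJ/kg
vaporisation at 80.7 °C: 358 kJ/kg
Δh = 63.664 + 358 = 421.66 kJ/kg
Q = ṁ·Δh = 2912 kg/h × 421.66 kJ/kg = 1.2279e+06 kJ/h
|Q| = 341.08 kW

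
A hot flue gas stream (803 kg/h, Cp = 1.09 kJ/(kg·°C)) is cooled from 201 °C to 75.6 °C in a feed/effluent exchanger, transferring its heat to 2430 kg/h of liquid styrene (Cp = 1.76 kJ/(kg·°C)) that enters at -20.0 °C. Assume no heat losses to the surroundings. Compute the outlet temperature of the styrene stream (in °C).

Heat released by hot stream: Q = 803 × 1.09 × (201 − 75.6) = 109760 kJ/h
Energy balance on cold side (adiabatic exchanger): Q = ṁ_c·Cp_c·(T_c,out − T_c,in)
T_c,out = -20.0 + 109760/(2430 × 1.76) = 5.6638 °C

T_c,out = 5.66 °C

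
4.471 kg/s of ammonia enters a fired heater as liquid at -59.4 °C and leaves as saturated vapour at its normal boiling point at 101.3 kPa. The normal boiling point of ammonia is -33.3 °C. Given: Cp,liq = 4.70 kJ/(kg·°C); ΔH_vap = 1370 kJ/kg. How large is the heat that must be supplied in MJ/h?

liquid -59.4→-33.3 °C: 122.67 kJ/kg
vaporisation at -33.3 °C: 1370 kJ/kg
Δh = 122.67 + 1370 = 1492.7 kJ/kg
Q = ṁ·Δh = 4.471 kg/s × 1492.7 kJ/kg = 6673.7 kJ/s
|Q| = 6673.7 kW = 24025 MJ/h

Q = 24000 MJ/h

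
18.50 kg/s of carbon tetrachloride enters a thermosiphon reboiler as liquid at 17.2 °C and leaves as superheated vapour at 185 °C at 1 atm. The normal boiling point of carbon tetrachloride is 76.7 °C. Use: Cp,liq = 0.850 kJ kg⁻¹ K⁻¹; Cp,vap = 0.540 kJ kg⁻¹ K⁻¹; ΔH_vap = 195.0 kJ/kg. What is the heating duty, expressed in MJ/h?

liquid 17.2→76.7 °C: 50.575 kJ/kg
vaporisation at 76.7 °C: 195 kJ/kg
vapour 76.7→185 °C: 58.482 kJ/kg
Δh = 50.575 + 195 + 58.482 = 304.06 kJ/kg
Q = ṁ·Δh = 18.50 kg/s × 304.06 kJ/kg = 5625.1 kJ/s
|Q| = 5625.1 kW = 20250 MJ/h

Q = 20300 MJ/h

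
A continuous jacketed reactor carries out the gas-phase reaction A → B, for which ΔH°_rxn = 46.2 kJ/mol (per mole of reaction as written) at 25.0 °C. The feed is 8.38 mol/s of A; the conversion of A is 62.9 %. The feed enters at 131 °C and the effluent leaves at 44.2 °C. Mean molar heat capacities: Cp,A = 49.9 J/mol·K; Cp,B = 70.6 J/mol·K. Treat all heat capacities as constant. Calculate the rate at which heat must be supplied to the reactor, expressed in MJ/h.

Extent of reaction ξ = 0.629 × 8.38 = 5.271 mol/s
Reaction term: ξ·ΔH°_rxn = 5.271 × 46.2 = 243.52 kJ/s
Sensible, feed 131→25 °C: -44.325 kJ/s
Outlet flows (mol/s): A 3.109, B 5.271
Sensible, products 25→44.2 °C: 10.124 kJ/s
Q = ΔH = 209.32 kJ/s = 209.32 kW
Heat supplied = 753.55 MJ/h

Q_in = 754 MJ/h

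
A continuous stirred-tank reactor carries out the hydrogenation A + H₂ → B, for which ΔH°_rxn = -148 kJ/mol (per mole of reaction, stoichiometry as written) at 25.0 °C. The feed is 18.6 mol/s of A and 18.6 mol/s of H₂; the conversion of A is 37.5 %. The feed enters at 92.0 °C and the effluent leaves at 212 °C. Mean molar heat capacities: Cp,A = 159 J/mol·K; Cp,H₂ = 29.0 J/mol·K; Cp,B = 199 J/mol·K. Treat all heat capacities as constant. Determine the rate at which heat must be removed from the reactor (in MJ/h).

Extent of reaction ξ = 0.375 × 18.6 = 6.975 mol/s
Reaction term: ξ·ΔH°_rxn = 6.975 × -148 = -1032.3 kJ/s
Sensible, feed 92.0→25 °C: -234.29 kJ/s
Outlet flows (mol/s): A 11.625, H₂ 11.625, B 6.975
Sensible, products 25→212 °C: 668.25 kJ/s
Q = ΔH = -598.34 kJ/s = -598.34 kW
Heat removed = 2154 MJ/h

Q_out = 2150 MJ/h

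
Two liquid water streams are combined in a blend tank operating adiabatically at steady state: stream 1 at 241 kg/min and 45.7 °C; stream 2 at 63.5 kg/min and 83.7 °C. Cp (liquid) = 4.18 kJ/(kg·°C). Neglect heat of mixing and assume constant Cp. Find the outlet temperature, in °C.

Energy balance with Q = 0: Σ ṁᵢCp,ᵢ(T_out − Tᵢ) = 0
Σ ṁᵢCp,ᵢTᵢ = 241×4.18×45.7 + 63.5×4.18×83.7 = 68254
Σ ṁᵢCp,ᵢ = 241×4.18 + 63.5×4.18 = 1272.8
T_out = 68254 / 1272.8 = 53.624 °C

T_out = 53.6 °C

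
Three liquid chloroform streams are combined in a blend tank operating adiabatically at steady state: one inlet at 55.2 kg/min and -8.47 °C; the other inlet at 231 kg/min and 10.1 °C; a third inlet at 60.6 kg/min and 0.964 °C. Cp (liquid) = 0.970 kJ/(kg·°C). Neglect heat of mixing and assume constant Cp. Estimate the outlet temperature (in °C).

Energy balance with Q = 0: Σ ṁᵢCp,ᵢ(T_out − Tᵢ) = 0
Σ ṁᵢCp,ᵢTᵢ = 55.2×0.970×-8.47 + 231×0.970×10.1 + 60.6×0.970×0.964 = 1866.3
Σ ṁᵢCp,ᵢ = 55.2×0.970 + 231×0.970 + 60.6×0.970 = 336.4
T_out = 1866.3 / 336.4 = 5.5478 °C

T_out = 5.55 °C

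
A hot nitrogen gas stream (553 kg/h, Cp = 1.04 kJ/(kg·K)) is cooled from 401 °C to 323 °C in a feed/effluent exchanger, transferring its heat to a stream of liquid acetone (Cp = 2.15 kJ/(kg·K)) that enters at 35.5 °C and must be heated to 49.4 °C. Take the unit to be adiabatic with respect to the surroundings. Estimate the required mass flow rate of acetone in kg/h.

Heat released by hot stream: Q = 553 × 1.04 × (401 − 323) = 44859 kJ/h
Energy balance on cold side (adiabatic exchanger): Q = ṁ_c·Cp_c·(T_c,out − T_c,in)
ṁ_c = 44859 / [2.15 × (49.4 − 35.5)] = 1501.1 kg/h

ṁ_c = 1500 kg/h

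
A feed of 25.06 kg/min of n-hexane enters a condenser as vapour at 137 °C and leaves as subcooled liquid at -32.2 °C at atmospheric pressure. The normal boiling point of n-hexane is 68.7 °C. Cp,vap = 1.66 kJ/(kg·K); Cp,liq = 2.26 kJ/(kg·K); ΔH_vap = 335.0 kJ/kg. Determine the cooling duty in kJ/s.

Q_c = 283 kJ/s

vapour 137→68.7 °C: -113.38 kJ/kg
condensation at 68.7 °C: -335 kJ/kg
liquid 68.7→-32.2 °C: -228.03 kJ/kg
Δh = -113.38 + -335 + -228.03 = -676.41 kJ/kg
Q = ṁ·Δh = 25.06 kg/min × -676.41 kJ/kg = -16951 kJ/min
|Q| = 282.51 kW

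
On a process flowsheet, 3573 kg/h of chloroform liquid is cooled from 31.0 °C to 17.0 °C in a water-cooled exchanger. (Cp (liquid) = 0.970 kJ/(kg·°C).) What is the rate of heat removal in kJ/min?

Q = ṁ·Cp·ΔT = 3573 × 0.970 × (17.0 − 31.0) = -48521 kJ/h
Converting: 48521 / 3600 s = 13.478 kW
Cooling duty = 808.69 kJ/min

Q_c = 809 kJ/min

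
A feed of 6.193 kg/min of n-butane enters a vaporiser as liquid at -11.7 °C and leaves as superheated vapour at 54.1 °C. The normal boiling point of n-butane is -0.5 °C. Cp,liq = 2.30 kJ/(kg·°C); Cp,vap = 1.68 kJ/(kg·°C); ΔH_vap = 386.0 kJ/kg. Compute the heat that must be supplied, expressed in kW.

liquid -11.7→-0.5 °C: 25.76 kJ/kg
vaporisation at -0.5 °C: 386 kJ/kg
vapour -0.5→54.1 °C: 91.728 kJ/kg
Δh = 25.76 + 386 + 91.728 = 503.49 kJ/kg
Q = ṁ·Δh = 6.193 kg/min × 503.49 kJ/kg = 3118.1 kJ/min
|Q| = 51.968 kW

Q = 52.0 kW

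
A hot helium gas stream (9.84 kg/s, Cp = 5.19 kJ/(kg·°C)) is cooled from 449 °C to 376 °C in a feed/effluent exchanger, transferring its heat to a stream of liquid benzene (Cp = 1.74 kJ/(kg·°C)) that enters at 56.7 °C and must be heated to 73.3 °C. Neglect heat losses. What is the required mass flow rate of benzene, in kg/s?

Heat released by hot stream: Q = 9.84 × 5.19 × (449 − 376) = 3728.1 kJ/s
Energy balance on cold side (adiabatic exchanger): Q = ṁ_c·Cp_c·(T_c,out − T_c,in)
ṁ_c = 3728.1 / [1.74 × (73.3 − 56.7)] = 129.07 kg/s

ṁ_c = 129 kg/s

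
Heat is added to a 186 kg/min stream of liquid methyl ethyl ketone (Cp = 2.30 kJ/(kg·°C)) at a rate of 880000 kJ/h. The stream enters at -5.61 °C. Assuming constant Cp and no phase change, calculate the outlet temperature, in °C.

T_out = 28.7 °C

Q = 880000 kJ/h = 14667 kJ/min
ΔT = Q/(ṁ·Cp) = 14667/(186×2.30) = 34.284 K
T_out = -5.61 + 34.284 = 28.674 °C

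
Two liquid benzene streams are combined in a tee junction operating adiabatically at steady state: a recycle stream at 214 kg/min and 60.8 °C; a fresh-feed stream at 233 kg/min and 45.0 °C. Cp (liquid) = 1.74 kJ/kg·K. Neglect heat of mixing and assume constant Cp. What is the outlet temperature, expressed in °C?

T_out = 52.6 °C

Energy balance with Q = 0: Σ ṁᵢCp,ᵢ(T_out − Tᵢ) = 0
Σ ṁᵢCp,ᵢTᵢ = 214×1.74×60.8 + 233×1.74×45.0 = 40883
Σ ṁᵢCp,ᵢ = 214×1.74 + 233×1.74 = 777.78
T_out = 40883 / 777.78 = 52.564 °C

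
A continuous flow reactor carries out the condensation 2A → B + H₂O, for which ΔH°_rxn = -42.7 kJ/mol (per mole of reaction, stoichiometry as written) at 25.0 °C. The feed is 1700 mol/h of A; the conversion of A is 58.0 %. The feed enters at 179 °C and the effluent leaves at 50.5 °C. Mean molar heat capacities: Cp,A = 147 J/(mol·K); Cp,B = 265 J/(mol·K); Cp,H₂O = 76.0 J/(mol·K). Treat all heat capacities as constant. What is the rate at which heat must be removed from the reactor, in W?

Q_out = 14600 W

Extent of reaction ξ = 0.580 × 1700 / 2 = 493 mol/h
Reaction term: ξ·ΔH°_rxn = 493 × -42.7 = -21051 kJ/h
Sensible, feed 179→25 °C: -38485 kJ/h
Outlet flows (mol/h): A 714, B 493, H₂O 493
Sensible, products 25→50.5 °C: 6963.3 kJ/h
Q = ΔH = -52572 kJ/h = -14.603 kW
Heat removed = 14603 W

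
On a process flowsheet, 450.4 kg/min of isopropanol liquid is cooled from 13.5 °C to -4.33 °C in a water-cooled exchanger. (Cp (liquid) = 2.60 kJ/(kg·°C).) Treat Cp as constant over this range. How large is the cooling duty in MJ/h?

Q = ṁ·Cp·ΔT = 450.4 × 2.60 × (-4.33 − 13.5) = -20880 kJ/min
Converting: 20880 / 60 s = 347.99 kW
Cooling duty = 1252.8 MJ/h

Q_c = 1250 MJ/h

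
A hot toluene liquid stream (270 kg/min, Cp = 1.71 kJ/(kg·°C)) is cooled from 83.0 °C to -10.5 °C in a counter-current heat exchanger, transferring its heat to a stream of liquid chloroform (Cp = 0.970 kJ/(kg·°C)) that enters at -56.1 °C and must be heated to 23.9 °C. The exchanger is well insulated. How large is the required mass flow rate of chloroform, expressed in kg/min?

Heat released by hot stream: Q = 270 × 1.71 × (83.0 − -10.5) = 43169 kJ/min
Energy balance on cold side (adiabatic exchanger): Q = ṁ_c·Cp_c·(T_c,out − T_c,in)
ṁ_c = 43169 / [0.970 × (23.9 − -56.1)] = 556.3 kg/min

ṁ_c = 556 kg/min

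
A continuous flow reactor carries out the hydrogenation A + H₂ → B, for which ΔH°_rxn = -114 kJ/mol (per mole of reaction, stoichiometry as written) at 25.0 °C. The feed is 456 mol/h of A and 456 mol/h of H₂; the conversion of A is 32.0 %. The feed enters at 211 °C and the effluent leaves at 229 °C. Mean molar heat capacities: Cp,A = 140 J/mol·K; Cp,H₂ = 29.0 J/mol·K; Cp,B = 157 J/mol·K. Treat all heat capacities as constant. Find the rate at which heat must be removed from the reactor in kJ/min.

Extent of reaction ξ = 0.320 × 456 = 145.92 mol/h
Reaction term: ξ·ΔH°_rxn = 145.92 × -114 = -16635 kJ/h
Sensible, feed 211→25 °C: -14334 kJ/h
Outlet flows (mol/h): A 310.08, H₂ 310.08, B 145.92
Sensible, products 25→229 °C: 15364 kJ/h
Q = ΔH = -15605 kJ/h = -4.3347 kW
Heat removed = 260.08 kJ/min

Q_out = 260 kJ/min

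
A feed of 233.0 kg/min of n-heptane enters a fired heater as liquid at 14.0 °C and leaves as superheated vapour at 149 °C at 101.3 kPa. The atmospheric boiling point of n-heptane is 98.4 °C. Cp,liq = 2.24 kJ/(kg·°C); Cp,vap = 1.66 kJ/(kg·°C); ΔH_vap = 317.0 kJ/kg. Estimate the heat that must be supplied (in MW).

Q = 2.29 MW

liquid 14.0→98.4 °C: 189.06 kJ/kg
vaporisation at 98.4 °C: 317 kJ/kg
vapour 98.4→149 °C: 83.996 kJ/kg
Δh = 189.06 + 317 + 83.996 = 590.05 kJ/kg
Q = ṁ·Δh = 233.0 kg/min × 590.05 kJ/kg = 137480 kJ/min
|Q| = 2291.4 kW = 2.2914 MW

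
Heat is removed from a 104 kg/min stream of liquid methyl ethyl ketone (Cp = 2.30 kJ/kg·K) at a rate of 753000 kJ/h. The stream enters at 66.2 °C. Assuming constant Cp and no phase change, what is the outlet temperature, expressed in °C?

T_out = 13.7 °C

Q = 753000 kJ/h = 12550 kJ/min
ΔT = Q/(ṁ·Cp) = 12550/(104×2.30) = 52.467 K
T_out = 66.2 − 52.467 = 13.733 °C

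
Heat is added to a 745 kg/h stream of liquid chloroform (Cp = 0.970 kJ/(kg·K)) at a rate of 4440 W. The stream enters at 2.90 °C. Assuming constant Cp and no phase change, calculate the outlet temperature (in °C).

Q = 4440 W = 15984 kJ/h
ΔT = Q/(ṁ·Cp) = 15984/(745×0.970) = 22.119 K
T_out = 2.90 + 22.119 = 25.019 °C

T_out = 25.0 °C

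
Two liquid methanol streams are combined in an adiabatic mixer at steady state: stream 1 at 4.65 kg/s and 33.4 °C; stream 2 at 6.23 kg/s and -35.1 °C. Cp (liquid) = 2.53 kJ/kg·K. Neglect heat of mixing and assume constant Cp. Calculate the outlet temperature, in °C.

Energy balance with Q = 0: Σ ṁᵢCp,ᵢ(T_out − Tᵢ) = 0
Σ ṁᵢCp,ᵢTᵢ = 4.65×2.53×33.4 + 6.23×2.53×-35.1 = -160.31
Σ ṁᵢCp,ᵢ = 4.65×2.53 + 6.23×2.53 = 27.526
T_out = -160.31 / 27.526 = -5.8238 °C

T_out = -5.82 °C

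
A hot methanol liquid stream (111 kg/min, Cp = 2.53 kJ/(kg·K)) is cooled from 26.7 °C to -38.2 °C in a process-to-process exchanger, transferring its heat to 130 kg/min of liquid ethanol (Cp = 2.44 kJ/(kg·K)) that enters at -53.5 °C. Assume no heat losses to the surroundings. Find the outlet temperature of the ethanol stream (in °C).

Heat released by hot stream: Q = 111 × 2.53 × (26.7 − -38.2) = 18226 kJ/min
Energy balance on cold side (adiabatic exchanger): Q = ṁ_c·Cp_c·(T_c,out − T_c,in)
T_c,out = -53.5 + 18226/(130 × 2.44) = 3.9586 °C

T_c,out = 3.96 °C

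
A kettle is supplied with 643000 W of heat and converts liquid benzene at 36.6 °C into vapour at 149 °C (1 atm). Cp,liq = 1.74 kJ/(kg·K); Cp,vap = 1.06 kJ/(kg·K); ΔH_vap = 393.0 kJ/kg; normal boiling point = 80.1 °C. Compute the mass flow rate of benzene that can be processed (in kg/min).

Δh = 1.74×(80.1−36.6) + 393.0 + 1.06×(149−80.1) = 541.72 kJ/kg
Q = 643000 W = 643 kJ/s = 38580 kJ/min
ṁ = Q/Δh = 38580 / 541.72 = 71.217 kg/min

ṁ = 71.2 kg/min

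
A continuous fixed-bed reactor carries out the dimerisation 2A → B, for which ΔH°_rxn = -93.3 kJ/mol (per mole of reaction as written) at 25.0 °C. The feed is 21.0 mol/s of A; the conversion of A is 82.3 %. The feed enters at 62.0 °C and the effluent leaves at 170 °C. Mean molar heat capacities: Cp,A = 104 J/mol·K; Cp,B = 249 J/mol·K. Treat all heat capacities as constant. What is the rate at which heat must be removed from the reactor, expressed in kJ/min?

Q_out = 31100 kJ/min

Extent of reaction ξ = 0.823 × 21.0 / 2 = 8.6415 mol/s
Reaction term: ξ·ΔH°_rxn = 8.6415 × -93.3 = -806.25 kJ/s
Sensible, feed 62.0→25 °C: -80.808 kJ/s
Outlet flows (mol/s): A 3.717, B 8.6415
Sensible, products 25→170 °C: 368.05 kJ/s
Q = ΔH = -519.01 kJ/s = -519.01 kW
Heat removed = 31140 kJ/min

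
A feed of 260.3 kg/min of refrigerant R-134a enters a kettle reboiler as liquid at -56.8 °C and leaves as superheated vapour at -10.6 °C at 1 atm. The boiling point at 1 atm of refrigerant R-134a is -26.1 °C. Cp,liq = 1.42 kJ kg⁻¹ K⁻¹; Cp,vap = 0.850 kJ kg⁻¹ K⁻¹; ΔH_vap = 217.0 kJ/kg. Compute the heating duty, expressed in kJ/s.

Q = 1190 kJ/s

liquid -56.8→-26.1 °C: 43.594 kJ/kg
vaporisation at -26.1 °C: 217 kJ/kg
vapour -26.1→-10.6 °C: 13.175 kJ/kg
Δh = 43.594 + 217 + 13.175 = 273.77 kJ/kg
Q = ṁ·Δh = 260.3 kg/min × 273.77 kJ/kg = 71262 kJ/min
|Q| = 1187.7 kW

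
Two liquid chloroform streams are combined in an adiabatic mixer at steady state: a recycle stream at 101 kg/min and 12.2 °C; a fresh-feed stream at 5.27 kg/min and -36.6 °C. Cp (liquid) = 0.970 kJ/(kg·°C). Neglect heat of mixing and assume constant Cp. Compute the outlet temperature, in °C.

T_out = 9.78 °C

No heat crosses the boundary, so H_out = H_in.
Σ ṁᵢCp,ᵢTᵢ = 101×0.970×12.2 + 5.27×0.970×-36.6 = 1008.1
Σ ṁᵢCp,ᵢ = 101×0.970 + 5.27×0.970 = 103.08
T_out = 1008.1 / 103.08 = 9.78 °C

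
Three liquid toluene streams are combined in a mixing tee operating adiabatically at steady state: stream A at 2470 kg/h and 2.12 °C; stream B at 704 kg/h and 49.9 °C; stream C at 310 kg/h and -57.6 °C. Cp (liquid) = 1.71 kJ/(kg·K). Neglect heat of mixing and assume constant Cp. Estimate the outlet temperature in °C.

Adiabatic, steady state ⇒ Σ ṁᵢCp,ᵢ(T_out − Tᵢ) = 0
T_out = Σ ṁᵢCp,ᵢTᵢ / Σ ṁᵢCp,ᵢ
      = 38492 / 5957.6 = 6.461 °C

T_out = 6.46 °C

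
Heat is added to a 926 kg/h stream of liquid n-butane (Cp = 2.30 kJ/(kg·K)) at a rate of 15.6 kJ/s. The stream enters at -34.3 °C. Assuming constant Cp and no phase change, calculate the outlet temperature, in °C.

Q = 15.6 kJ/s = 56160 kJ/h
ΔT = Q/(ṁ·Cp) = 56160/(926×2.30) = 26.369 K
T_out = -34.3 + 26.369 = -7.9313 °C

T_out = -7.93 °C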